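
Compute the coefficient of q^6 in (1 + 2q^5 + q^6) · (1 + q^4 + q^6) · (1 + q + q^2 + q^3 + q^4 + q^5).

(1 + 2q^5 + q^6) has coefficients 1,0,0,0,0,2,1 for degrees 0…6.
(1 + q^4 + q^6) has coefficients 1,0,0,0,1,0,1 for degrees 0…6.
Finally multiplying by (1 + q + q^2 + q^3 + q^4 + q^5), the product of all factors after the first has coefficients 1,1,1,1,2,2,2 for degrees 0…6.
[q^6] = 1·2 + 2·1 + 1·1 = 5.

5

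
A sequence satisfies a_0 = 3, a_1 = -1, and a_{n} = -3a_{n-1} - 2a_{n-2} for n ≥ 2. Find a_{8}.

-507

The ordinary generating function has denominator 1 + 3t + 2t^2.
Iterating the recurrence: a_0,…,a_{8} = 3, -1, -3, 11, -27, 59, -123, 251, -507.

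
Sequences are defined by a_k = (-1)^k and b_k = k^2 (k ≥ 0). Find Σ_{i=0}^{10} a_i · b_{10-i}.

The convolution is the x^10 coefficient of A(x)B(x).
Σ = 1·100 − 1·81 + 1·64 − 1·49 + 1·36 − 1·25 + 1·16 − 1·9 + 1·4 − 1·1 + 1·0 = 55.

55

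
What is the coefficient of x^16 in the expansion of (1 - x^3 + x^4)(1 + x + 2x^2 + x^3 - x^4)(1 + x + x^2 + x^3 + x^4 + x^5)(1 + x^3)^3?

(1 - x^3 + x^4) has coefficients 1,0,0,-1,1 for degrees 0…4.
(1 + x + 2x^2 + x^3 - x^4) has coefficients 1,1,2,1,-1,0,0,0,0,0,0,0,0,0,0,0,0 for degrees 0…16.
Multiplying by (1 + x + x^2 + x^3 + x^4 + x^5) gives running coefficients 1,2,4,5,4,4,3,2,0,-1,0,0,0,0,0,0,0 for degrees 0…16.
Finally multiplying by (1 + x^3)^3, the product of all factors after the first has coefficients 1,2,4,8,10,16,21,20,24,24,20,16,11,10,4,0,2 for degrees 0…16.
[x^16] = 1·2 − 1·10 + 1·11 = 3.

3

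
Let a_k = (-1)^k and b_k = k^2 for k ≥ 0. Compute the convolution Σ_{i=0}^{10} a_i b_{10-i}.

55

Write out a_i and b_{10-i} for i = 0,…,10 and sum the products.
Σ = 1·100 − 1·81 + 1·64 − 1·49 + 1·36 − 1·25 + 1·16 − 1·9 + 1·4 − 1·1 + 1·0 = 55.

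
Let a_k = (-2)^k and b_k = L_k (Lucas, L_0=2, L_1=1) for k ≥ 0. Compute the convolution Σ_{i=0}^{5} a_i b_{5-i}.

-59

The convolution is the t^5 coefficient of A(t)B(t).
Σ = 1·11 − 2·7 + 4·4 − 8·3 + 16·1 − 32·2 = -59.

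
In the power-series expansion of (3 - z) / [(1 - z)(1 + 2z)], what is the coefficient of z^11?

-4778

The denominator gives the recurrence a_n = −a_(n−1) + 2a_(n−2) for n ≥ 3; the numerator fixes a_0 = 3, a_1 = -4, a_2 = 10.
Iterating: 3, -4, 10, -18, 38, -74, 150, -298, 598, -1194, 2390, -4778, so a_11 = -4778.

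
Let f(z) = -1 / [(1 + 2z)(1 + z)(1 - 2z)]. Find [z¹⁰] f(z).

-1365

Partial fractions give a closed form: a_n = (-1)·(-2)^n + (1/3)·(-1)^n + (-1/3)·2^n.
At n = 10: a_10 = -1365.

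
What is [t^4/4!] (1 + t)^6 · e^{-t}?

The EGF product rule gives c_4 = Σ_{k_1+k_2=4} C(4; k_1,k_2) · ∏ g_i(k_i), where (1+t)^6 gives the falling factorial (6)_k; e^{-t} gives (-1)^k.
g_1(k) for k = 0…4: 1, 6, 30, 120, 360.
g_2(k) for k = 0…4: 1, -1, 1, -1, 1.
c_4 = Σ_k C(4,k)·g_1(k)·g_2(4−k) = 1·1·1 + 4·6·(-1) + 6·30·1 + 4·120·(-1) + 1·360·1 = 1 − 24 + 180 − 480 + 360 = 37.

37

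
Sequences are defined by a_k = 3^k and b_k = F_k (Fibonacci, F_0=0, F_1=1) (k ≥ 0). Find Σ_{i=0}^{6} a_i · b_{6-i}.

Write out a_i and b_{6-i} for i = 0,…,6 and sum the products.
Σ = 1·8 + 3·5 + 9·3 + 27·2 + 81·1 + 243·1 + 729·0 = 428.

428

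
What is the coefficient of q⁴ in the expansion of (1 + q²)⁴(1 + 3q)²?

(1 + q²)⁴ has coefficients 1,0,4,0,6 for degrees 0…4.
(1 + 3q)² has coefficients 1,6,9,0,0 for degrees 0…4.
[q⁴] = 1·0 + 4·9 + 6·1 = 42.

42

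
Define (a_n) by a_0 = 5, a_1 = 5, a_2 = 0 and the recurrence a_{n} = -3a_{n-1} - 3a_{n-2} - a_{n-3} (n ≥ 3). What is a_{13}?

The ordinary generating function has denominator 1 + 3q + 3q^2 + q^3.
Iterating the recurrence: a_0,…,a_{13} = 5, 5, 0, -20, 55, -105, 170, -250, 345, -455, 580, -720, 875, -1045.

-1045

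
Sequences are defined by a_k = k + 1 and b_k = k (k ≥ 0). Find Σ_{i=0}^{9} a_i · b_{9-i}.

This is [x^9] in the product of the two ordinary generating functions.
Σ = 1·9 + 2·8 + 3·7 + 4·6 + 5·5 + 6·4 + 7·3 + 8·2 + 9·1 + 10·0 = 165.

165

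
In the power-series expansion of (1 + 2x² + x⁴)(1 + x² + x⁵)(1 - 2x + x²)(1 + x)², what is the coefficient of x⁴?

-2

(1 + 2x² + x⁴) has coefficients 1,0,2,0,1 for degrees 0…4.
(1 + x² + x⁵) has coefficients 1,0,1,0,0 for degrees 0…4.
Multiplying by (1 - 2x + x²) gives running coefficients 1,-2,2,-2,1 for degrees 0…4.
Finally multiplying by (1 + x)², the product of all factors after the first has coefficients 1,0,-1,0,-1 for degrees 0…4.
[x⁴] = 1·(-1) + 2·(-1) + 1·1 = -2.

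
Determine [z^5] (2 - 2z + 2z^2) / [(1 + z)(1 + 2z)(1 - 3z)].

82

Partial fractions give a closed form: a_n = (-3/2)·(-1)^n + (14/5)·(-2)^n + (7/10)·3^n.
At n = 5: a_5 = 82.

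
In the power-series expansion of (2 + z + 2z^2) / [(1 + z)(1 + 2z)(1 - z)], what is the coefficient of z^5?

Partial fractions give a closed form: a_n = (-3/2)·(-1)^n + (8/3)·(-2)^n + (5/6)·1^n.
At n = 5: a_5 = -83.

-83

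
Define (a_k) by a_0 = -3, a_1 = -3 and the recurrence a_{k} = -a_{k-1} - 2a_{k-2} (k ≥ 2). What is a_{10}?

The ordinary generating function has denominator 1 + t + 2t^2.
Iterating the recurrence: a_0,…,a_{10} = -3, -3, 9, -3, -15, 21, 9, -51, 33, 69, -135.

-135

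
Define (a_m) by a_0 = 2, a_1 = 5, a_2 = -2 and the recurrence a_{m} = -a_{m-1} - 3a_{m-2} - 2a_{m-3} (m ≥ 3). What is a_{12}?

The ordinary generating function has denominator 1 + t + 3t^2 + 2t^3.
Iterating the recurrence: a_0,…,a_{12} = 2, 5, -2, -17, 13, 42, -47, -105, 162, 247, -523, -542, 1617.

1617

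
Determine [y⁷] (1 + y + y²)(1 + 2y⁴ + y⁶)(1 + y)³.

18

(1 + y + y²) has coefficients 1,1,1 for degrees 0…2.
(1 + 2y⁴ + y⁶) has coefficients 1,0,0,0,2,0,1,0 for degrees 0…7.
Finally multiplying by (1 + y)³, the product of all factors after the first has coefficients 1,3,3,1,2,6,7,5 for degrees 0…7.
[y⁷] = 1·5 + 1·7 + 1·6 = 18.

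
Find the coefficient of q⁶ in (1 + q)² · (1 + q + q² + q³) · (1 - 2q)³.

-2

(1 + q)² has coefficients 1,2,1 for degrees 0…2.
(1 + q + q² + q³) has coefficients 1,1,1,1,0,0,0 for degrees 0…6.
Finally multiplying by (1 - 2q)³, the product of all factors after the first has coefficients 1,-5,7,-1,-2,4,-8 for degrees 0…6.
[q⁶] = 1·(-8) + 2·4 + 1·(-2) = -2.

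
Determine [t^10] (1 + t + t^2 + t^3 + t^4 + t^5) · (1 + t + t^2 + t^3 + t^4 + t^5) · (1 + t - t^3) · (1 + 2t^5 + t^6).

22

(1 + t + t^2 + t^3 + t^4 + t^5) has coefficients 1,1,1,1,1,1 for degrees 0…5.
(1 + t + t^2 + t^3 + t^4 + t^5) has coefficients 1,1,1,1,1,1,0,0,0,0,0 for degrees 0…10.
Multiplying by (1 + t - t^3) gives running coefficients 1,2,2,1,1,1,0,-1,-1,0,0 for degrees 0…10.
Finally multiplying by (1 + 2t^5 + t^6), the product of all factors after the first has coefficients 1,2,2,1,1,3,5,5,3,3,3 for degrees 0…10.
[t^10] = 1·3 + 1·3 + 1·3 + 1·5 + 1·5 + 1·3 = 22.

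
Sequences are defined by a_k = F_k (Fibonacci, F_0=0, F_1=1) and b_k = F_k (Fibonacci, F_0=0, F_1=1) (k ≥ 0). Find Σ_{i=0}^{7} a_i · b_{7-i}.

The convolution is the x^7 coefficient of A(x)B(x).
Σ = 0·13 + 1·8 + 1·5 + 2·3 + 3·2 + 5·1 + 8·1 + 13·0 = 38.

38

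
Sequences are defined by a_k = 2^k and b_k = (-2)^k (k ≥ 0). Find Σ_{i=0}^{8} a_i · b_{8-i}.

Write out a_i and b_{8-i} for i = 0,…,8 and sum the products.
Σ = 1·256 + 2·(-128) + 4·64 + 8·(-32) + 16·16 + 32·(-8) + 64·4 + 128·(-2) + 256·1 = 256.

256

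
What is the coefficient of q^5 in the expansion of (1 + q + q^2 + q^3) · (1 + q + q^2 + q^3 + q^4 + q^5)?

(1 + q + q^2 + q^3) has coefficients 1,1,1,1 for degrees 0…3.
(1 + q + q^2 + q^3 + q^4 + q^5) has coefficients 1,1,1,1,1,1 for degrees 0…5.
[q^5] = 1·1 + 1·1 + 1·1 + 1·1 = 4.

4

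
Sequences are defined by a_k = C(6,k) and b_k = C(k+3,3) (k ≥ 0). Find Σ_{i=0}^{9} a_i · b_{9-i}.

5760

This is [x^9] in the product of the two ordinary generating functions.
Σ = 1·220 + 6·165 + 15·120 + 20·84 + 15·56 + 6·35 + 1·20 + 0·10 + 0·4 + 0·1 = 5760.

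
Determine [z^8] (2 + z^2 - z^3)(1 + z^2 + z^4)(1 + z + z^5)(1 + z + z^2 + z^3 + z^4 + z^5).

9

(2 + z^2 - z^3) has coefficients 2,0,1,-1 for degrees 0…3.
(1 + z^2 + z^4) has coefficients 1,0,1,0,1,0,0,0,0 for degrees 0…8.
Multiplying by (1 + z + z^5) gives running coefficients 1,1,1,1,1,2,0,1,0 for degrees 0…8.
Finally multiplying by (1 + z + z^2 + z^3 + z^4 + z^5), the product of all factors after the first has coefficients 1,2,3,4,5,7,6,6,5 for degrees 0…8.
[z^8] = 2·5 + 1·6 − 1·7 = 9.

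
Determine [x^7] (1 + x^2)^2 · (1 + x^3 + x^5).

3

(1 + x^2)^2 has coefficients 1,0,2,0,1 for degrees 0…4.
(1 + x^3 + x^5) has coefficients 1,0,0,1,0,1,0,0 for degrees 0…7.
[x^7] = 1·0 + 2·1 + 1·1 = 3.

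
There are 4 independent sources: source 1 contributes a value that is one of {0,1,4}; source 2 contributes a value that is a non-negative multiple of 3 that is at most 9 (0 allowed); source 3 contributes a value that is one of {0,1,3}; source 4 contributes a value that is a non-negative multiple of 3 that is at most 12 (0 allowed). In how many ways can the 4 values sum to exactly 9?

7

The generating function for the choices is (1 + x + x^4)·(1 + x^3 + x^6 + x^9)·(1 + x + x^3)·(1 + x^3 + x^6 + x^9 + x^12); the count is [x^9].
(1 + x + x^4) has coefficients 1,1,0,0,1 for degrees 0…4.
(1 + x^3 + x^6 + x^9) has coefficients 1,0,0,1,0,0,1,0,0,1 for degrees 0…9.
Multiplying by (1 + x + x^3) gives running coefficients 1,1,0,2,1,0,2,1,0,2 for degrees 0…9.
Finally multiplying by (1 + x^3 + x^6 + x^9 + x^12), the product of all factors after the first has coefficients 1,1,0,3,2,0,5,3,0,7 for degrees 0…9.
[x^9] = 1·7 + 1·0 + 1·0 = 7.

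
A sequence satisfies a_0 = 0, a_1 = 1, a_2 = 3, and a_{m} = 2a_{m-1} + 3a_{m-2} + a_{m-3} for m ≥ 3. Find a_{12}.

226030

The ordinary generating function has denominator 1 - 2t - 3t^2 - t^3.
Iterating the recurrence: a_0,…,a_{12} = 0, 1, 3, 9, 28, 86, 265, 816, 2513, 7739, 23833, 73396, 226030.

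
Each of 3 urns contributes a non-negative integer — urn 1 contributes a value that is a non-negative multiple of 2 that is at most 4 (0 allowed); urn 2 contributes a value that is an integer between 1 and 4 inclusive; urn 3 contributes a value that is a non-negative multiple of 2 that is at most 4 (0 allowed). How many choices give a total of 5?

The generating function for the choices is (1 + q² + q⁴)·(q + q² + q³ + q⁴)·(1 + q² + q⁴); the count is [q⁵].
(1 + q² + q⁴) has coefficients 1,0,1,0,1 for degrees 0…4.
(q + q² + q³ + q⁴) has coefficients 0,1,1,1,1,0 for degrees 0…5.
Finally multiplying by (1 + q² + q⁴), the product of all factors after the first has coefficients 0,1,1,2,2,2 for degrees 0…5.
[q⁵] = 1·2 + 1·2 + 1·1 = 5.

5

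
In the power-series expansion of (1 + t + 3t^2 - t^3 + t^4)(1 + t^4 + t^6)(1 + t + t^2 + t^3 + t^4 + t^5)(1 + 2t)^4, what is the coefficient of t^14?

(1 + t + 3t^2 - t^3 + t^4) has coefficients 1,1,3,-1,1 for degrees 0…4.
(1 + t^4 + t^6) has coefficients 1,0,0,0,1,0,1,0,0,0,0,0,0,0,0 for degrees 0…14.
Multiplying by (1 + t + t^2 + t^3 + t^4 + t^5) gives running coefficients 1,1,1,1,2,2,2,2,2,2,1,1,0,0,0 for degrees 0…14.
Finally multiplying by (1 + 2t)^4, the product of all factors after the first has coefficients 1,9,33,65,82,90,114,146,162,162,161,153,128,88,48 for degrees 0…14.
[t^14] = 1·48 + 1·88 + 3·128 − 1·153 + 1·161 = 528.

528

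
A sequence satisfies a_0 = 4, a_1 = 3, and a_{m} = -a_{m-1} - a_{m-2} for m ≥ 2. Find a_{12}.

The ordinary generating function has denominator 1 + x + x^2.
Iterating the recurrence: a_0,…,a_{12} = 4, 3, -7, 4, 3, -7, 4, 3, -7, 4, 3, -7, 4.

4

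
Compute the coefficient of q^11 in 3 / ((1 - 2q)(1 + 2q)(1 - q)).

4095

The denominator gives the recurrence a_n = a_(n−1) + 4a_(n−2) − 4a_(n−3) for n ≥ 3; the numerator fixes a_0 = 3, a_1 = 3, a_2 = 15.
Iterating: 3, 3, 15, 15, 63, 63, 255, 255, 1023, 1023, 4095, 4095, so a_11 = 4095.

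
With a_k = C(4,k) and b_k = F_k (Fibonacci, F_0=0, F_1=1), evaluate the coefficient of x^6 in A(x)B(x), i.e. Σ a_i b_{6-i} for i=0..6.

Write out a_i and b_{6-i} for i = 0,…,6 and sum the products.
Σ = 1·8 + 4·5 + 6·3 + 4·2 + 1·1 + 0·1 + 0·0 = 55.

55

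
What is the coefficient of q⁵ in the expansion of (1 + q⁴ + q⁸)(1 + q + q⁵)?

2

(1 + q⁴ + q⁸) has coefficients 1,0,0,0,1,0 for degrees 0…5.
(1 + q + q⁵) has coefficients 1,1,0,0,0,1 for degrees 0…5.
[q⁵] = 1·1 + 1·1 = 2.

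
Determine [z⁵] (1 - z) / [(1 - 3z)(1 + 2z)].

Partial fractions give a closed form: a_n = (2/5)·3^n + (3/5)·(-2)^n.
At n = 5: a_5 = 78.

78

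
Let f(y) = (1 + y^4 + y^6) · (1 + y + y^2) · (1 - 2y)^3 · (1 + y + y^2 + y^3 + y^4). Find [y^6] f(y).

5

(1 + y^4 + y^6) has coefficients 1,0,0,0,1,0,1 for degrees 0…6.
(1 + y + y^2) has coefficients 1,1,1,0,0,0,0 for degrees 0…6.
Multiplying by (1 - 2y)^3 gives running coefficients 1,-5,7,-2,4,-8,0 for degrees 0…6.
Finally multiplying by (1 + y + y^2 + y^3 + y^4), the product of all factors after the first has coefficients 1,-4,3,1,5,-4,1 for degrees 0…6.
[y^6] = 1·1 + 1·3 + 1·1 = 5.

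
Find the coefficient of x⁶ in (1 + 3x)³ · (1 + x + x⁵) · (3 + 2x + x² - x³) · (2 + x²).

(1 + 3x)³ has coefficients 1,9,27,27 for degrees 0…3.
(1 + x + x⁵) has coefficients 1,1,0,0,0,1,0 for degrees 0…6.
Multiplying by (3 + 2x + x² - x³) gives running coefficients 3,5,3,0,-1,3,2 for degrees 0…6.
Finally multiplying by (2 + x²), the product of all factors after the first has coefficients 6,10,9,5,1,6,3 for degrees 0…6.
[x⁶] = 1·3 + 9·6 + 27·1 + 27·5 = 219.

219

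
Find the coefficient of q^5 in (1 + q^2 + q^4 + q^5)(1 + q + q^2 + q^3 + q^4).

3

(1 + q^2 + q^4 + q^5) has coefficients 1,0,1,0,1,1 for degrees 0…5.
(1 + q + q^2 + q^3 + q^4) has coefficients 1,1,1,1,1,0 for degrees 0…5.
[q^5] = 1·0 + 1·1 + 1·1 + 1·1 = 3.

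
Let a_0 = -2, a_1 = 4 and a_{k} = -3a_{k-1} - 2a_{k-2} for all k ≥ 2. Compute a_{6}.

The ordinary generating function has denominator 1 + 3x + 2x^2.
Iterating the recurrence: a_0,…,a_{6} = -2, 4, -8, 16, -32, 64, -128.

-128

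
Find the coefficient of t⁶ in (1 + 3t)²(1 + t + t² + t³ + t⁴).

9

(1 + 3t)² has coefficients 1,6,9 for degrees 0…2.
(1 + t + t² + t³ + t⁴) has coefficients 1,1,1,1,1,0,0 for degrees 0…6.
[t⁶] = 1·0 + 6·0 + 9·1 = 9.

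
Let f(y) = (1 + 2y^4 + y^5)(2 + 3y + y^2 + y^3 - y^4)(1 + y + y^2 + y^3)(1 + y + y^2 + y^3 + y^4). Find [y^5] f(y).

39

(1 + 2y^4 + y^5) has coefficients 1,0,0,0,2,1 for degrees 0…5.
(2 + 3y + y^2 + y^3 - y^4) has coefficients 2,3,1,1,-1,0 for degrees 0…5.
Multiplying by (1 + y + y^2 + y^3) gives running coefficients 2,5,6,7,4,1 for degrees 0…5.
Finally multiplying by (1 + y + y^2 + y^3 + y^4), the product of all factors after the first has coefficients 2,7,13,20,24,23 for degrees 0…5.
[y^5] = 1·23 + 2·7 + 1·2 = 39.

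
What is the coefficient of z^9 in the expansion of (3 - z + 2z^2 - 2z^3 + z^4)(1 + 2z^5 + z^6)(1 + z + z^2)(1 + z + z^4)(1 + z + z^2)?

38

(3 - z + 2z^2 - 2z^3 + z^4) has coefficients 3,-1,2,-2,1 for degrees 0…4.
(1 + 2z^5 + z^6) has coefficients 1,0,0,0,0,2,1,0,0,0 for degrees 0…9.
Multiplying by (1 + z + z^2) gives running coefficients 1,1,1,0,0,2,3,3,1,0 for degrees 0…9.
Multiplying by (1 + z + z^4) gives running coefficients 1,2,2,1,1,3,6,6,4,3 for degrees 0…9.
Finally multiplying by (1 + z + z^2), the product of all factors after the first has coefficients 1,3,5,5,4,5,10,15,16,13 for degrees 0…9.
[z^9] = 3·13 − 1·16 + 2·15 − 2·10 + 1·5 = 38.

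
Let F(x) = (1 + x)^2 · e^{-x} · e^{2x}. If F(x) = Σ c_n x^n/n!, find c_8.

The EGF product rule gives c_8 = Σ_{k_1+k_2+k_3=8} C(8; k_1,k_2,k_3) · ∏ g_i(k_i), where (1+x)^2 gives the falling factorial (2)_k; e^{-x} gives (-1)^k; e^{2x} gives (2)^k.
g_1(k) for k = 0…8: 1, 2, 2, 0, 0, 0, 0, 0, 0.
g_2(k) for k = 0…8: 1, -1, 1, -1, 1, -1, 1, -1, 1.
g_3(k) for k = 0…8: 1, 2, 4, 8, 16, 32, 64, 128, 256.
First combine the last two factors: h(k) = Σ_j C(k,j)·g_2(j)·g_3(k−j) for k = 0…8: 1, 1, 1, 1, 1, 1, 1, 1, 1.
c_8 = Σ_k C(8,k)·g_1(k)·h(8−k) = 1·1·1 + 8·2·1 + 28·2·1 = 1 + 16 + 56 = 73.

73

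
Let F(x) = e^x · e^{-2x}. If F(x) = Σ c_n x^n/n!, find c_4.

The EGF product rule gives c_4 = Σ_{k_1+k_2=4} C(4; k_1,k_2) · ∏ g_i(k_i), where e^x gives (1)^k; e^{-2x} gives (-2)^k.
g_1(k) for k = 0…4: 1, 1, 1, 1, 1.
g_2(k) for k = 0…4: 1, -2, 4, -8, 16.
c_4 = Σ_k C(4,k)·g_1(k)·g_2(4−k) = 1·1·16 + 4·1·(-8) + 6·1·4 + 4·1·(-2) + 1·1·1 = 16 − 32 + 24 − 8 + 1 = 1.

1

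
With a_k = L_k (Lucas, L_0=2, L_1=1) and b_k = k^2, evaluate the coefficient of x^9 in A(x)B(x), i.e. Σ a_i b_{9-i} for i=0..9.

1193

The convolution is the t^9 coefficient of A(t)B(t).
Σ = 2·81 + 1·64 + 3·49 + 4·36 + 7·25 + 11·16 + 18·9 + 29·4 + 47·1 + 76·0 = 1193.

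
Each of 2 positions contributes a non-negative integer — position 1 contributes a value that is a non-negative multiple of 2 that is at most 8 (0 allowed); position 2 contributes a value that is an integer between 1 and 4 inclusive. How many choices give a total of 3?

2

The generating function for the choices is (1 + q² + q⁴ + q⁶ + q⁸)·(q + q² + q³ + q⁴); the count is [q³].
(1 + q² + q⁴ + q⁶ + q⁸) has coefficients 1,0,1,0 for degrees 0…3.
(q + q² + q³ + q⁴) has coefficients 0,1,1,1 for degrees 0…3.
[q³] = 1·1 + 1·1 = 2.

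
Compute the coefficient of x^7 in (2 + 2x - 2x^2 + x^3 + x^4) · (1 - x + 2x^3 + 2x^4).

4

(2 + 2x - 2x^2 + x^3 + x^4) has coefficients 2,2,-2,1,1 for degrees 0…4.
(1 - x + 2x^3 + 2x^4) has coefficients 1,-1,0,2,2,0,0,0 for degrees 0…7.
[x^7] = 2·0 + 2·0 − 2·0 + 1·2 + 1·2 = 4.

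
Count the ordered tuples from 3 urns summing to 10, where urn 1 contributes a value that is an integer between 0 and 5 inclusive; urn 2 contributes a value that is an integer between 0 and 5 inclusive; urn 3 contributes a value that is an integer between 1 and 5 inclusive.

20

The generating function for the choices is (1 + y + y² + y³ + y⁴ + y⁵)·(1 + y + y² + y³ + y⁴ + y⁵)·(y + y² + y³ + y⁴ + y⁵); the count is [y¹⁰].
(1 + y + y² + y³ + y⁴ + y⁵) has coefficients 1,1,1,1,1,1 for degrees 0…5.
(1 + y + y² + y³ + y⁴ + y⁵) has coefficients 1,1,1,1,1,1,0,0,0,0,0 for degrees 0…10.
Finally multiplying by (y + y² + y³ + y⁴ + y⁵), the product of all factors after the first has coefficients 0,1,2,3,4,5,5,4,3,2,1 for degrees 0…10.
[y¹⁰] = 1·1 + 1·2 + 1·3 + 1·4 + 1·5 + 1·5 = 20.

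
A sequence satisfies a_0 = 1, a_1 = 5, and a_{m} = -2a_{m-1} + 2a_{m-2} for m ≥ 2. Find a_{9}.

The ordinary generating function has denominator 1 + 2y - 2y^2.
Iterating the recurrence: a_0,…,a_{9} = 1, 5, -8, 26, -68, 188, -512, 1400, -3824, 10448.

10448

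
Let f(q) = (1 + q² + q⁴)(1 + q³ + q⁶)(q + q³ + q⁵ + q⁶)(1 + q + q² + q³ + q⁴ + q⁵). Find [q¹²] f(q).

(1 + q² + q⁴) has coefficients 1,0,1,0,1 for degrees 0…4.
(1 + q³ + q⁶) has coefficients 1,0,0,1,0,0,1,0,0,0,0,0,0 for degrees 0…12.
Multiplying by (q + q³ + q⁵ + q⁶) gives running coefficients 0,1,0,1,1,1,2,1,1,2,0,1,1 for degrees 0…12.
Finally multiplying by (1 + q + q² + q³ + q⁴ + q⁵), the product of all factors after the first has coefficients 0,1,1,2,3,4,6,6,7,8,7,7,6 for degrees 0…12.
[q¹²] = 1·6 + 1·7 + 1·7 = 20.

20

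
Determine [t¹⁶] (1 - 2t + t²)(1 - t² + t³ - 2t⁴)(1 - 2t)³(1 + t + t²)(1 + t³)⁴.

-32

(1 - 2t + t²) has coefficients 1,-2,1 for degrees 0…2.
(1 - t² + t³ - 2t⁴) has coefficients 1,0,-1,1,-2,0,0,0,0,0,0,0,0,0,0,0,0 for degrees 0…16.
Multiplying by (1 - 2t)³ gives running coefficients 1,-6,11,-1,-20,32,-32,16,0,0,0,0,0,0,0,0,0 for degrees 0…16.
Multiplying by (1 + t + t²) gives running coefficients 1,-5,6,4,-10,11,-20,16,-16,16,0,0,0,0,0,0,0 for degrees 0…16.
Finally multiplying by (1 + t³)⁴, the product of all factors after the first has coefficients 1,-5,6,8,-30,35,2,-54,64,-36,-16,26,-39,51,-46,20,54 for degrees 0…16.
[t¹⁶] = 1·54 − 2·20 + 1·(-46) = -32.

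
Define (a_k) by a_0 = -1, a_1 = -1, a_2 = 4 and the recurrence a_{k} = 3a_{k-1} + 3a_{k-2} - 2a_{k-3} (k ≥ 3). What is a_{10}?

111491

The ordinary generating function has denominator 1 - 3q - 3q^2 + 2q^3.
Iterating the recurrence: a_0,…,a_{10} = -1, -1, 4, 11, 47, 166, 617, 2255, 8284, 30383, 111491.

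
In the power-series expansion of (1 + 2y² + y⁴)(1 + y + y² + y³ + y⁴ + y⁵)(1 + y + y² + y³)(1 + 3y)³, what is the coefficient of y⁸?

(1 + 2y² + y⁴) has coefficients 1,0,2,0,1 for degrees 0…4.
(1 + y + y² + y³ + y⁴ + y⁵) has coefficients 1,1,1,1,1,1,0,0,0 for degrees 0…8.
Multiplying by (1 + y + y² + y³) gives running coefficients 1,2,3,4,4,4,3,2,1 for degrees 0…8.
Finally multiplying by (1 + 3y)³, the product of all factors after the first has coefficients 1,11,48,112,175,229,255,245,208 for degrees 0…8.
[y⁸] = 1·208 + 2·255 + 1·175 = 893.

893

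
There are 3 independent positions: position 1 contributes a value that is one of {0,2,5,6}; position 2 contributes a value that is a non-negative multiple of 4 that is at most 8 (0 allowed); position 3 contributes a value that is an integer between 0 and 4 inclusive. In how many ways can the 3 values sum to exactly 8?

The generating function for the choices is (1 + x^2 + x^5 + x^6)·(1 + x^4 + x^8)·(1 + x + x^2 + x^3 + x^4); the count is [x^8].
(1 + x^2 + x^5 + x^6) has coefficients 1,0,1,0,0,1,1 for degrees 0…6.
(1 + x^4 + x^8) has coefficients 1,0,0,0,1,0,0,0,1 for degrees 0…8.
Finally multiplying by (1 + x + x^2 + x^3 + x^4), the product of all factors after the first has coefficients 1,1,1,1,2,1,1,1,2 for degrees 0…8.
[x^8] = 1·2 + 1·1 + 1·1 + 1·1 = 5.

5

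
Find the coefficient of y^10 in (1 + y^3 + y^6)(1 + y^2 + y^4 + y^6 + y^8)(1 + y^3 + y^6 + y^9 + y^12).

3

(1 + y^3 + y^6) has coefficients 1,0,0,1,0,0,1 for degrees 0…6.
(1 + y^2 + y^4 + y^6 + y^8) has coefficients 1,0,1,0,1,0,1,0,1,0,0 for degrees 0…10.
Finally multiplying by (1 + y^3 + y^6 + y^9 + y^12), the product of all factors after the first has coefficients 1,0,1,1,1,1,2,1,2,2,1 for degrees 0…10.
[y^10] = 1·1 + 1·1 + 1·1 = 3.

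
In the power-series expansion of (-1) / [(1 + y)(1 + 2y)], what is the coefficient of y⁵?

Partial fractions give a closed form: a_n = (1)·(-1)^n + (-2)·(-2)^n.
At n = 5: a_5 = 63.

63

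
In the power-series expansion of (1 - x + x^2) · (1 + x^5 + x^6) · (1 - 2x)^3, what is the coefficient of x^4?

(1 - x + x^2) has coefficients 1,-1,1 for degrees 0…2.
(1 + x^5 + x^6) has coefficients 1,0,0,0,0 for degrees 0…4.
Finally multiplying by (1 - 2x)^3, the product of all factors after the first has coefficients 1,-6,12,-8,0 for degrees 0…4.
[x^4] = 1·0 − 1·(-8) + 1·12 = 20.

20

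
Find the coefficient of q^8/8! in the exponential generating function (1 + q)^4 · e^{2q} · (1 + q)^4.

The EGF product rule gives c_8 = Σ_{k_1+k_2+k_3=8} C(8; k_1,k_2,k_3) · ∏ g_i(k_i), where (1+q)^4 gives the falling factorial (4)_k; e^{2q} gives (2)^k; (1+q)^4 gives the falling factorial (4)_k.
g_1(k) for k = 0…8: 1, 4, 12, 24, 24, 0, 0, 0, 0.
g_2(k) for k = 0…8: 1, 2, 4, 8, 16, 32, 64, 128, 256.
g_3(k) for k = 0…8: 1, 4, 12, 24, 24, 0, 0, 0, 0.
First combine the last two factors: h(k) = Σ_j C(k,j)·g_2(j)·g_3(k−j) for k = 0…8: 1, 6, 32, 152, 648, 2512, 8992, 30144, 95744.
c_8 = Σ_k C(8,k)·g_1(k)·h(8−k) = 1·1·95744 + 8·4·30144 + 28·12·8992 + 56·24·2512 + 70·24·648 = 95744 + 964608 + 3021312 + 3376128 + 1088640 = 8546432.

8546432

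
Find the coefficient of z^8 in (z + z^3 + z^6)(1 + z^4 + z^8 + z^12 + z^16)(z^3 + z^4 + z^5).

2

(z + z^3 + z^6) has coefficients 0,1,0,1,0,0,1 for degrees 0…6.
(1 + z^4 + z^8 + z^12 + z^16) has coefficients 1,0,0,0,1,0,0,0,1 for degrees 0…8.
Finally multiplying by (z^3 + z^4 + z^5), the product of all factors after the first has coefficients 0,0,0,1,1,1,0,1,1 for degrees 0…8.
[z^8] = 1·1 + 1·1 + 1·0 = 2.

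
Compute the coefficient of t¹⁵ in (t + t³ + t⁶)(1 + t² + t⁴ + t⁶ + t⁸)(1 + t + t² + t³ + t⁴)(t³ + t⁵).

(t + t³ + t⁶) has coefficients 0,1,0,1,0,0,1 for degrees 0…6.
(1 + t² + t⁴ + t⁶ + t⁸) has coefficients 1,0,1,0,1,0,1,0,1,0,0,0,0,0,0,0 for degrees 0…15.
Multiplying by (1 + t + t² + t³ + t⁴) gives running coefficients 1,1,2,2,3,2,3,2,3,2,2,1,1,0,0,0 for degrees 0…15.
Finally multiplying by (t³ + t⁵), the product of all factors after the first has coefficients 0,0,0,1,1,3,3,5,4,6,4,6,4,5,3,3 for degrees 0…15.
[t¹⁵] = 1·3 + 1·4 + 1·6 = 13.

13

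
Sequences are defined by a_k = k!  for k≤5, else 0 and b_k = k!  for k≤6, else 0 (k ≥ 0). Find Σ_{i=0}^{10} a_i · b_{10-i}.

31680

Write out a_i and b_{10-i} for i = 0,…,10 and sum the products.
Σ = 1·0 + 1·0 + 2·0 + 6·0 + 24·720 + 120·120 + 0·24 + 0·6 + 0·2 + 0·1 + 0·1 = 31680.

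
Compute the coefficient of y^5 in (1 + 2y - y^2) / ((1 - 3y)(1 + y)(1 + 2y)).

176

Partial fractions give a closed form: a_n = (7/10)·3^n + (1/2)·(-1)^n + (-1/5)·(-2)^n.
At n = 5: a_5 = 176.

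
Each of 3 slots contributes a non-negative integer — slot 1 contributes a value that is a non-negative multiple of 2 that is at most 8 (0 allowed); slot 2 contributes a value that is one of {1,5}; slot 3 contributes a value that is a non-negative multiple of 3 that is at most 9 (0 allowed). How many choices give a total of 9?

3

The generating function for the choices is (1 + t² + t⁴ + t⁶ + t⁸)·(t + t⁵)·(1 + t³ + t⁶ + t⁹); the count is [t⁹].
(1 + t² + t⁴ + t⁶ + t⁸) has coefficients 1,0,1,0,1,0,1,0,1 for degrees 0…8.
(t + t⁵) has coefficients 0,1,0,0,0,1,0,0,0,0 for degrees 0…9.
Finally multiplying by (1 + t³ + t⁶ + t⁹), the product of all factors after the first has coefficients 0,1,0,0,1,1,0,1,1,0 for degrees 0…9.
[t⁹] = 1·0 + 1·1 + 1·1 + 1·0 + 1·1 = 3.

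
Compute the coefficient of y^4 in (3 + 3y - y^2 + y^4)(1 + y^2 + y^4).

3

(3 + 3y - y^2 + y^4) has coefficients 3,3,-1,0,1 for degrees 0…4.
(1 + y^2 + y^4) has coefficients 1,0,1,0,1 for degrees 0…4.
[y^4] = 3·1 + 3·0 − 1·1 + 1·1 = 3.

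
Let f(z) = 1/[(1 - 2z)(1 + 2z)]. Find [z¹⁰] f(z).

1024

Partial fractions give a closed form: a_n = (1/2)·2^n + (1/2)·(-2)^n.
At n = 10: a_10 = 1024.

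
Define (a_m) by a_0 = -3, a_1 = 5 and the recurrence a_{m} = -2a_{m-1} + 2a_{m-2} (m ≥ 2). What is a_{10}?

-48128

The ordinary generating function has denominator 1 + 2y - 2y^2.
Iterating the recurrence: a_0,…,a_{10} = -3, 5, -16, 42, -116, 316, -864, 2360, -6448, 17616, -48128.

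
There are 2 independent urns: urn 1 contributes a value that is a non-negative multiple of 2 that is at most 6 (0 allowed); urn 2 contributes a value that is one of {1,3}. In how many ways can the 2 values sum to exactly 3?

The generating function for the choices is (1 + z² + z⁴ + z⁶)·(z + z³); the count is [z³].
(1 + z² + z⁴ + z⁶) has coefficients 1,0,1,0 for degrees 0…3.
(z + z³) has coefficients 0,1,0,1 for degrees 0…3.
[z³] = 1·1 + 1·1 = 2.

2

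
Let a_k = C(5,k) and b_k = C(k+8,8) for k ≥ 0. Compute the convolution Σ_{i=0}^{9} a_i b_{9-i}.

Write out a_i and b_{9-i} for i = 0,…,9 and sum the products.
Σ = 1·24310 + 5·12870 + 10·6435 + 10·3003 + 5·1287 + 1·495 + 0·165 + 0·45 + 0·9 + 0·1 = 189970.

189970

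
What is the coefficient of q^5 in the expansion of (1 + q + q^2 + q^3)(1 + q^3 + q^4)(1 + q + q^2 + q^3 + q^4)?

(1 + q + q^2 + q^3) has coefficients 1,1,1,1 for degrees 0…3.
(1 + q^3 + q^4) has coefficients 1,0,0,1,1,0 for degrees 0…5.
Finally multiplying by (1 + q + q^2 + q^3 + q^4), the product of all factors after the first has coefficients 1,1,1,2,3,2 for degrees 0…5.
[q^5] = 1·2 + 1·3 + 1·2 + 1·1 = 8.

8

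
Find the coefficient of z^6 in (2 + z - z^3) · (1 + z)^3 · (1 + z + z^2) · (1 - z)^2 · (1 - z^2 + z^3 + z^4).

(2 + z - z^3) has coefficients 2,1,0,-1 for degrees 0…3.
(1 + z)^3 has coefficients 1,3,3,1,0,0,0 for degrees 0…6.
Multiplying by (1 + z + z^2) gives running coefficients 1,4,7,7,4,1,0 for degrees 0…6.
Multiplying by (1 - z)^2 gives running coefficients 1,2,0,-3,-3,0,2 for degrees 0…6.
Finally multiplying by (1 - z^2 + z^3 + z^4), the product of all factors after the first has coefficients 1,2,-1,-4,0,5,2 for degrees 0…6.
[z^6] = 2·2 + 1·5 − 1·(-4) = 13.

13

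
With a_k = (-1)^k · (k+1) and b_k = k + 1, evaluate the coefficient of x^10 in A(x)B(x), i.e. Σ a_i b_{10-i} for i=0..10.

The convolution is the x^10 coefficient of A(x)B(x).
Σ = 1·11 − 2·10 + 3·9 − 4·8 + 5·7 − 6·6 + 7·5 − 8·4 + 9·3 − 10·2 + 11·1 = 6.

6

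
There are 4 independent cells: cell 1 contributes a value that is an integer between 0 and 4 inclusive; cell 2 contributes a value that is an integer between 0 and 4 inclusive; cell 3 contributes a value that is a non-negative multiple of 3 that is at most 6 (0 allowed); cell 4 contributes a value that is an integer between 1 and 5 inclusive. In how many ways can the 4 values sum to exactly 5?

The generating function for the choices is (1 + x + x^2 + x^3 + x^4)·(1 + x + x^2 + x^3 + x^4)·(1 + x^3 + x^6)·(x + x^2 + x^3 + x^4 + x^5); the count is [x^5].
(1 + x + x^2 + x^3 + x^4) has coefficients 1,1,1,1,1 for degrees 0…4.
(1 + x + x^2 + x^3 + x^4) has coefficients 1,1,1,1,1,0 for degrees 0…5.
Multiplying by (1 + x^3 + x^6) gives running coefficients 1,1,1,2,2,1 for degrees 0…5.
Finally multiplying by (x + x^2 + x^3 + x^4 + x^5), the product of all factors after the first has coefficients 0,1,2,3,5,7 for degrees 0…5.
[x^5] = 1·7 + 1·5 + 1·3 + 1·2 + 1·1 = 18.

18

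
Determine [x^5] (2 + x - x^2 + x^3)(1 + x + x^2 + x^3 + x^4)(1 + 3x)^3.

(2 + x - x^2 + x^3) has coefficients 2,1,-1,1 for degrees 0…3.
(1 + x + x^2 + x^3 + x^4) has coefficients 1,1,1,1,1,0 for degrees 0…5.
Finally multiplying by (1 + 3x)^3, the product of all factors after the first has coefficients 1,10,37,64,64,63 for degrees 0…5.
[x^5] = 2·63 + 1·64 − 1·64 + 1·37 = 163.

163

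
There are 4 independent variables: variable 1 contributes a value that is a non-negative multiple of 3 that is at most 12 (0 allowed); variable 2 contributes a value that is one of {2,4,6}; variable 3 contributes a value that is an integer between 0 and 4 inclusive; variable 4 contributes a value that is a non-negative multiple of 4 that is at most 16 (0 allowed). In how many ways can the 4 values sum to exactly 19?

18

The generating function for the choices is (1 + z^3 + z^6 + z^9 + z^12)·(z^2 + z^4 + z^6)·(1 + z + z^2 + z^3 + z^4)·(1 + z^4 + z^8 + z^12 + z^16); the count is [z^19].
(1 + z^3 + z^6 + z^9 + z^12) has coefficients 1,0,0,1,0,0,1,0,0,1,0,0,1 for degrees 0…12.
(z^2 + z^4 + z^6) has coefficients 0,0,1,0,1,0,1,0,0,0,0,0,0,0,0,0,0,0,0,0 for degrees 0…19.
Multiplying by (1 + z + z^2 + z^3 + z^4) gives running coefficients 0,0,1,1,2,2,3,2,2,1,1,0,0,0,0,0,0,0,0,0 for degrees 0…19.
Finally multiplying by (1 + z^4 + z^8 + z^12 + z^16), the product of all factors after the first has coefficients 0,0,1,1,2,2,4,3,4,3,5,3,4,3,5,3,4,3,5,3 for degrees 0…19.
[z^19] = 1·3 + 1·4 + 1·3 + 1·5 + 1·3 = 18.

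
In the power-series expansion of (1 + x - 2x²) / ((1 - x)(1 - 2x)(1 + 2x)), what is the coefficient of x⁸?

256

Partial fractions give a closed form: a_n = (1)·2^n.
At n = 8: a_8 = 256.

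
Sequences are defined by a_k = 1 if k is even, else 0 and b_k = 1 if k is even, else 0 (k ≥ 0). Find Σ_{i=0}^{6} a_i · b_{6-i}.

4

This is [x^6] in the product of the two ordinary generating functions.
Σ = 1·1 + 0·0 + 1·1 + 0·0 + 1·1 + 0·0 + 1·1 = 4.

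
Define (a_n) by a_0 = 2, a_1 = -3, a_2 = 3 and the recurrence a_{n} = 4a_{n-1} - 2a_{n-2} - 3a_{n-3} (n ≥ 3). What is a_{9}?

The ordinary generating function has denominator 1 - 4x + 2x^2 + 3x^3.
Iterating the recurrence: a_0,…,a_{9} = 2, -3, 3, 12, 51, 171, 546, 1689, 5151, 15588.

15588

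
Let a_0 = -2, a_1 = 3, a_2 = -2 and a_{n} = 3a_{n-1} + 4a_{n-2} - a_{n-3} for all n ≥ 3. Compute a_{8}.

4183

The ordinary generating function has denominator 1 - 3q - 4q^2 + q^3.
Iterating the recurrence: a_0,…,a_{8} = -2, 3, -2, 8, 13, 73, 263, 1068, 4183.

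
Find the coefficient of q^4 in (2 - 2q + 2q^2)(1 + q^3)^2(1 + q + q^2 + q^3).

0

(2 - 2q + 2q^2) has coefficients 2,-2,2 for degrees 0…2.
(1 + q^3)^2 has coefficients 1,0,0,2,0 for degrees 0…4.
Finally multiplying by (1 + q + q^2 + q^3), the product of all factors after the first has coefficients 1,1,1,3,2 for degrees 0…4.
[q^4] = 2·2 − 2·3 + 2·1 = 0.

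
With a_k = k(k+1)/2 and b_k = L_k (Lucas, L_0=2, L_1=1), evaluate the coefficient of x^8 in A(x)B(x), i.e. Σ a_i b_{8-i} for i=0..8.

This is [x^8] in the product of the two ordinary generating functions.
Σ = 0·47 + 1·29 + 3·18 + 6·11 + 10·7 + 15·4 + 21·3 + 28·1 + 36·2 = 442.

442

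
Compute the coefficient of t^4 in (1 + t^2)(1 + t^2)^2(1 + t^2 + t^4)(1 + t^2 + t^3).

(1 + t^2) has coefficients 1,0,1 for degrees 0…2.
(1 + t^2)^2 has coefficients 1,0,2,0,1 for degrees 0…4.
Multiplying by (1 + t^2 + t^4) gives running coefficients 1,0,3,0,4 for degrees 0…4.
Finally multiplying by (1 + t^2 + t^3), the product of all factors after the first has coefficients 1,0,4,1,7 for degrees 0…4.
[t^4] = 1·7 + 1·4 = 11.

11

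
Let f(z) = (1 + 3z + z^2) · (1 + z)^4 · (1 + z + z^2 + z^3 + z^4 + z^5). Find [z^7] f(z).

72

(1 + 3z + z^2) has coefficients 1,3,1 for degrees 0…2.
(1 + z)^4 has coefficients 1,4,6,4,1,0,0,0 for degrees 0…7.
Finally multiplying by (1 + z + z^2 + z^3 + z^4 + z^5), the product of all factors after the first has coefficients 1,5,11,15,16,16,15,11 for degrees 0…7.
[z^7] = 1·11 + 3·15 + 1·16 = 72.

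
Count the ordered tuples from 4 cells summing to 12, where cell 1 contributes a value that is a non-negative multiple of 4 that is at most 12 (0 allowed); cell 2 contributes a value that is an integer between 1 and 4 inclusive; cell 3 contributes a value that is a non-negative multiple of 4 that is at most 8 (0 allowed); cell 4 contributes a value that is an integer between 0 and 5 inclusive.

16

The generating function for the choices is (1 + z⁴ + z⁸ + z¹²)·(z + z² + z³ + z⁴)·(1 + z⁴ + z⁸)·(1 + z + z² + z³ + z⁴ + z⁵); the count is [z¹²].
(1 + z⁴ + z⁸ + z¹²) has coefficients 1,0,0,0,1,0,0,0,1,0,0,0,1 for degrees 0…12.
(z + z² + z³ + z⁴) has coefficients 0,1,1,1,1,0,0,0,0,0,0,0,0 for degrees 0…12.
Multiplying by (1 + z⁴ + z⁸) gives running coefficients 0,1,1,1,1,1,1,1,1,1,1,1,1 for degrees 0…12.
Finally multiplying by (1 + z + z² + z³ + z⁴ + z⁵), the product of all factors after the first has coefficients 0,1,2,3,4,5,6,6,6,6,6,6,6 for degrees 0…12.
[z¹²] = 1·6 + 1·6 + 1·4 + 1·0 = 16.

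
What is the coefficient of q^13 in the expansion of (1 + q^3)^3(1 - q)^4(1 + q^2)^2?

2

(1 + q^3)^3 has coefficients 1,0,0,3,0,0,3,0,0,1 for degrees 0…9.
(1 - q)^4 has coefficients 1,-4,6,-4,1,0,0,0,0,0,0,0,0,0 for degrees 0…13.
Finally multiplying by (1 + q^2)^2, the product of all factors after the first has coefficients 1,-4,8,-12,14,-12,8,-4,1,0,0,0,0,0 for degrees 0…13.
[q^13] = 1·0 + 3·0 + 3·(-4) + 1·14 = 2.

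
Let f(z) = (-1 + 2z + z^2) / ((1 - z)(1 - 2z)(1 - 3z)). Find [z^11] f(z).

Partial fractions give a closed form: a_n = (1)·1^n + (-1)·2^n + (-1)·3^n.
At n = 11: a_11 = -179194.

-179194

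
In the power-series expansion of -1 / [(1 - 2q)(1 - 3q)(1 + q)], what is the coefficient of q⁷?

-4750

Partial fractions give a closed form: a_n = (4/3)·2^n + (-9/4)·3^n + (-1/12)·(-1)^n.
At n = 7: a_7 = -4750.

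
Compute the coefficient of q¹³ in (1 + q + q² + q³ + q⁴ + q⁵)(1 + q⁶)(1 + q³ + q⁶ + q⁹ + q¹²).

(1 + q + q² + q³ + q⁴ + q⁵) has coefficients 1,1,1,1,1,1 for degrees 0…5.
(1 + q⁶) has coefficients 1,0,0,0,0,0,1,0,0,0,0,0,0,0 for degrees 0…13.
Finally multiplying by (1 + q³ + q⁶ + q⁹ + q¹²), the product of all factors after the first has coefficients 1,0,0,1,0,0,2,0,0,2,0,0,2,0 for degrees 0…13.
[q¹³] = 1·0 + 1·2 + 1·0 + 1·0 + 1·2 + 1·0 = 4.

4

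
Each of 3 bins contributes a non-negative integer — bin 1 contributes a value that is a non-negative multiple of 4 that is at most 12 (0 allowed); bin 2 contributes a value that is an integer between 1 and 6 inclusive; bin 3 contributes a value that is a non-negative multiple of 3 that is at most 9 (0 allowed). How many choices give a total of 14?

6

The generating function for the choices is (1 + x⁴ + x⁸ + x¹²)·(x + x² + x³ + x⁴ + x⁵ + x⁶)·(1 + x³ + x⁶ + x⁹); the count is [x¹⁴].
(1 + x⁴ + x⁸ + x¹²) has coefficients 1,0,0,0,1,0,0,0,1,0,0,0,1 for degrees 0…12.
(x + x² + x³ + x⁴ + x⁵ + x⁶) has coefficients 0,1,1,1,1,1,1,0,0,0,0,0,0,0,0 for degrees 0…14.
Finally multiplying by (1 + x³ + x⁶ + x⁹), the product of all factors after the first has coefficients 0,1,1,1,2,2,2,2,2,2,2,2,2,1,1 for degrees 0…14.
[x¹⁴] = 1·1 + 1·2 + 1·2 + 1·1 = 6.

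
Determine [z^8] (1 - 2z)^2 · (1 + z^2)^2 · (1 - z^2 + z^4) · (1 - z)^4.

(1 - 2z)^2 has coefficients 1,-4,4 for degrees 0…2.
(1 + z^2)^2 has coefficients 1,0,2,0,1,0,0,0,0 for degrees 0…8.
Multiplying by (1 - z^2 + z^4) gives running coefficients 1,0,1,0,0,0,1,0,1 for degrees 0…8.
Finally multiplying by (1 - z)^4, the product of all factors after the first has coefficients 1,-4,7,-8,7,-4,2,-4,7 for degrees 0…8.
[z^8] = 1·7 − 4·(-4) + 4·2 = 31.

31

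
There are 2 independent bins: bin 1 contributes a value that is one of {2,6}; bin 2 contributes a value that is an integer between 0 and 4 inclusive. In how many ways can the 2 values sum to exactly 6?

2

The generating function for the choices is (x² + x⁶)·(1 + x + x² + x³ + x⁴); the count is [x⁶].
(x² + x⁶) has coefficients 0,0,1,0,0,0,1 for degrees 0…6.
(1 + x + x² + x³ + x⁴) has coefficients 1,1,1,1,1,0,0 for degrees 0…6.
[x⁶] = 1·1 + 1·1 = 2.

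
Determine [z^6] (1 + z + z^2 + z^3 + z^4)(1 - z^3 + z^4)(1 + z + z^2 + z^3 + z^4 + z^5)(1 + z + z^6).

(1 + z + z^2 + z^3 + z^4) has coefficients 1,1,1,1,1 for degrees 0…4.
(1 - z^3 + z^4) has coefficients 1,0,0,-1,1,0,0 for degrees 0…6.
Multiplying by (1 + z + z^2 + z^3 + z^4 + z^5) gives running coefficients 1,1,1,0,1,1,0 for degrees 0…6.
Finally multiplying by (1 + z + z^6), the product of all factors after the first has coefficients 1,2,2,1,1,2,2 for degrees 0…6.
[z^6] = 1·2 + 1·2 + 1·1 + 1·1 + 1·2 = 8.

8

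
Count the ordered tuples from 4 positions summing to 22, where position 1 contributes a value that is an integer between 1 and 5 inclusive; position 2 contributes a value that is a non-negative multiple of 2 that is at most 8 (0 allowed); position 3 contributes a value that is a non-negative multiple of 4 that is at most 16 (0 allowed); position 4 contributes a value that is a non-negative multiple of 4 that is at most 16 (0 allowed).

22

The generating function for the choices is (z + z^2 + z^3 + z^4 + z^5)·(1 + z^2 + z^4 + z^6 + z^8)·(1 + z^4 + z^8 + z^12 + z^16)·(1 + z^4 + z^8 + z^12 + z^16); the count is [z^22].
(z + z^2 + z^3 + z^4 + z^5) has coefficients 0,1,1,1,1,1 for degrees 0…5.
(1 + z^2 + z^4 + z^6 + z^8) has coefficients 1,0,1,0,1,0,1,0,1,0,0,0,0,0,0,0,0,0,0,0,0,0,0 for degrees 0…22.
Multiplying by (1 + z^4 + z^8 + z^12 + z^16) gives running coefficients 1,0,1,0,2,0,2,0,3,0,2,0,3,0,2,0,3,0,2,0,2,0,1 for degrees 0…22.
Finally multiplying by (1 + z^4 + z^8 + z^12 + z^16), the product of all factors after the first has coefficients 1,0,1,0,3,0,3,0,6,0,5,0,9,0,7,0,12,0,9,0,13,0,9 for degrees 0…22.
[z^22] = 1·0 + 1·13 + 1·0 + 1·9 + 1·0 = 22.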